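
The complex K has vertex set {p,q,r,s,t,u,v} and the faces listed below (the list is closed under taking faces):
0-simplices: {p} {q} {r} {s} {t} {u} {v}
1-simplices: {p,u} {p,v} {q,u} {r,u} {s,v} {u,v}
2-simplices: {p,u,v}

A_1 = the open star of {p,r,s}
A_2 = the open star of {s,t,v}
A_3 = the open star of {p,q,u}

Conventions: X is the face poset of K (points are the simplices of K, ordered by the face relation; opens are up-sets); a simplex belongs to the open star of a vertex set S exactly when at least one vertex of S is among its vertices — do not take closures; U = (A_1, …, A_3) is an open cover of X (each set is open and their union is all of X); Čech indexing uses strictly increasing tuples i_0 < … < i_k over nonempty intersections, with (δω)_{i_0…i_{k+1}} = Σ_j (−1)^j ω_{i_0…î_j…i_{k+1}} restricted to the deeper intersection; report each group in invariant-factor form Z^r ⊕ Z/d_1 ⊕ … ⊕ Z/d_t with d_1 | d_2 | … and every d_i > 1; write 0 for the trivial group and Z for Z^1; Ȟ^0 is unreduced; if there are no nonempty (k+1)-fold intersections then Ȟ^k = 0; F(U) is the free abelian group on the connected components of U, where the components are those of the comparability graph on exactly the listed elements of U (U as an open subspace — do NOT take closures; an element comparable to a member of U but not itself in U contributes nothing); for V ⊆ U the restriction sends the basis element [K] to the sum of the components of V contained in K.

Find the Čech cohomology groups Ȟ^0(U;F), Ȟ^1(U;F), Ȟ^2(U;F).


nonempty overlaps:
  A1={{p},{r},{s},{p,u},{p,v},{r,u},{s,v},{p,u,v}} A2={{s},{t},{v},{p,v},{s,v},{u,v},{p,u,v}} A3={{p},{q},{u},{p,u},{p,v},{q,u},{r,u},{u,v},{p,u,v}}
  A12={{s},{p,v},{s,v},{p,u,v}} A13={{p},{p,u},{p,v},{r,u},{p,u,v}} A23={{p,v},{u,v},{p,u,v}}
  A123={{p,v},{p,u,v}}
components per intersection:
  A1: {{p},{p,u},{p,v},{p,u,v}} {{r},{r,u}} {{s},{s,v}}
  A2: {{s},{v},{p,v},{s,v},{u,v},{p,u,v}} {{t}}
  A3: {{p},{q},{u},{p,u},{p,v},{q,u},{r,u},{u,v},{p,u,v}}
  A12: {{s},{s,v}} {{p,v},{p,u,v}}
  A13: {{p},{p,u},{p,v},{p,u,v}} {{r,u}}
  A23: {{p,v},{u,v},{p,u,v}}
  A123: {{p,v},{p,u,v}}
C dims 6,5,1; δ0: rk 4, SNF 1^4; δ1: rk 1, SNF 1^1
degree 0: 6−4−0 = 2 → Ȟ^0 ≅ Z^2
degree 1: 5−1−4 = 0 → Ȟ^1 ≅ 0
degree 2: 1−0−1 = 0 → Ȟ^2 ≅ 0

Ȟ^0(U;F) ≅ Z^2,  Ȟ^1(U;F) ≅ 0,  Ȟ^2(U;F) ≅ 0


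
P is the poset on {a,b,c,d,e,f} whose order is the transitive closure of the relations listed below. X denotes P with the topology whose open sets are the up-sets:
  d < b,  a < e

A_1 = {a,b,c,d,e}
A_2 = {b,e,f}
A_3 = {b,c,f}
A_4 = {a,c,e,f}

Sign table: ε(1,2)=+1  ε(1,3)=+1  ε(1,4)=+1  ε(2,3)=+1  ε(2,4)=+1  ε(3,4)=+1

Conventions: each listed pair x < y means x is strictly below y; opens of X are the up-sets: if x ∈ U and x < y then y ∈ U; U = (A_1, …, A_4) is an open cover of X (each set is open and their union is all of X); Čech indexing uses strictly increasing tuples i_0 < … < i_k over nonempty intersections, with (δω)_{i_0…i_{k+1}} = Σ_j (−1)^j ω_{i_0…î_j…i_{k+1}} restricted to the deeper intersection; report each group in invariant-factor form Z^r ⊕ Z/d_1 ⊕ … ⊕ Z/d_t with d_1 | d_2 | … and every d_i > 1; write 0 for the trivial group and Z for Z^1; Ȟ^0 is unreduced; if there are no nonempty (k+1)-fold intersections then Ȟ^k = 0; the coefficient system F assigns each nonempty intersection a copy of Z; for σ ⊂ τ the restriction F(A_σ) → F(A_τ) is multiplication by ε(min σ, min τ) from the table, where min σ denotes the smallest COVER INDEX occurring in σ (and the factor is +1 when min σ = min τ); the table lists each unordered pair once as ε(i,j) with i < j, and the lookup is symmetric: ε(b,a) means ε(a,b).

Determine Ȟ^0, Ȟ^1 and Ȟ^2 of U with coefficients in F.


nerve of the cover:
  A12={b,e} A13={b,c} A14={a,c,e} A23={b,f} A24={e,f} A34={c,f}
  A123={b} A124={e} A134={c} A234={f}
C dims 4,6,4; δ0: rk 3, SNF 1^3; δ1: rk 3, SNF 1^3
Ȟ^0 = (4 − 3) − 0 = 1, so Ȟ^0 ≅ Z
Ȟ^1 = (6 − 3) − 3 = 0, so Ȟ^1 ≅ 0
Ȟ^2 = (4 − 0) − 3 = 1, so Ȟ^2 ≅ Z

Ȟ^0 ≅ Z; Ȟ^1 ≅ 0; Ȟ^2 ≅ Z


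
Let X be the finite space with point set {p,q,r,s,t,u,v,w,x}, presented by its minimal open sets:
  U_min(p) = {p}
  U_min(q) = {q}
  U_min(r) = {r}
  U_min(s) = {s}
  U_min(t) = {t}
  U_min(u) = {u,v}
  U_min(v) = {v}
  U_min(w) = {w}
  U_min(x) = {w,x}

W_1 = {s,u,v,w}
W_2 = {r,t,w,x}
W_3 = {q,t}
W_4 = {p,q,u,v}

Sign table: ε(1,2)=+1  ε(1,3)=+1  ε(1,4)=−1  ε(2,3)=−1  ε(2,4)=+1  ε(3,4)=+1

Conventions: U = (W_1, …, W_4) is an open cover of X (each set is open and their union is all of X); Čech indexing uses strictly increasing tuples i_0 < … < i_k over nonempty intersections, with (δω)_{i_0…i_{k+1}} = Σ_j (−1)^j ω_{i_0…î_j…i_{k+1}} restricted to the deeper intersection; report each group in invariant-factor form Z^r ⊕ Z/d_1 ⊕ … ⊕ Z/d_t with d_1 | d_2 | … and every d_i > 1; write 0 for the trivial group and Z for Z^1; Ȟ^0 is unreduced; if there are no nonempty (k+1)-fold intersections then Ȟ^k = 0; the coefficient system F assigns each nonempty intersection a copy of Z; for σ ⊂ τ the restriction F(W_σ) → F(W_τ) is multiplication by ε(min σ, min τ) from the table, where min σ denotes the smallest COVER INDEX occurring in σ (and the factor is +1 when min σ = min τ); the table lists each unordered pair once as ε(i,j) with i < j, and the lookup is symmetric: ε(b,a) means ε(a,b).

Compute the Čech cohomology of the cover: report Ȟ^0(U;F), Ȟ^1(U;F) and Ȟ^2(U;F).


nerve of the cover:
  W12={w} W14={u,v} W23={t} W34={q}
C dims 4,4; δ0: rk 3, SNF 1^3
Ȟ^0 = (4 − 3) − 0 = 1, so Ȟ^0 ≅ Z
Ȟ^1 = (4 − 0) − 3 = 1, so Ȟ^1 ≅ Z
Ȟ^2 = (0 − 0) − 0 = 0, so Ȟ^2 ≅ 0

Ȟ^0 ≅ Z,  Ȟ^1 ≅ Z,  Ȟ^2 ≅ 0


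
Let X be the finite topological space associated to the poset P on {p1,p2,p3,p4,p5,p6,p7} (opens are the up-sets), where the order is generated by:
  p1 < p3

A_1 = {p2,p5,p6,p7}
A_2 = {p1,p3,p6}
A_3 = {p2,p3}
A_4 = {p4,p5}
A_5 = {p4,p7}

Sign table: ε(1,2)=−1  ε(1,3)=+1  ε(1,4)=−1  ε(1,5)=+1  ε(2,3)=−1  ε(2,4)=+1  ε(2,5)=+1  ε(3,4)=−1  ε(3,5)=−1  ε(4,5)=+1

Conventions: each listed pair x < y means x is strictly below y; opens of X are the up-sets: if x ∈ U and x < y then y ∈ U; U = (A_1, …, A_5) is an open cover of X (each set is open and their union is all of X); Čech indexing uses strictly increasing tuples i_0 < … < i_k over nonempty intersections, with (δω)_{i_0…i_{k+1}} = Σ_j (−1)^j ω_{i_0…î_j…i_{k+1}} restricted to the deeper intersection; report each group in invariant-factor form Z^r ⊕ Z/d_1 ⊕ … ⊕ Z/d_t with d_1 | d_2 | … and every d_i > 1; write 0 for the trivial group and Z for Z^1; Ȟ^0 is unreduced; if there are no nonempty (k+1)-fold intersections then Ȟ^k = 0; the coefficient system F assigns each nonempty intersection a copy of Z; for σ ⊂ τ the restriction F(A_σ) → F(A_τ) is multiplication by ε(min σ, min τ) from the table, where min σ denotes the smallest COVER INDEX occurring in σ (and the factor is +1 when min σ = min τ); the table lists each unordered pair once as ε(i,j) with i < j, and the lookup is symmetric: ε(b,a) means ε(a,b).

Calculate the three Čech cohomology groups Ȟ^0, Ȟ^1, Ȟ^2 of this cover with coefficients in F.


nerve simplices:
  A12={p6} A13={p2} A14={p5} A15={p7} A23={p3} A45={p4}
C dims 5,6; δ0: rk 5, SNF 1^4·2
degree 0: 5−5−0 = 0 → Ȟ^0 ≅ 0
degree 1: 6−0−5 = 1 plus torsion [2] → Ȟ^1 ≅ Z ⊕ Z/2
degree 2: 0−0−0 = 0 → Ȟ^2 ≅ 0

Ȟ^0(U;F) ≅ 0,  Ȟ^1(U;F) ≅ Z ⊕ Z/2,  Ȟ^2(U;F) ≅ 0


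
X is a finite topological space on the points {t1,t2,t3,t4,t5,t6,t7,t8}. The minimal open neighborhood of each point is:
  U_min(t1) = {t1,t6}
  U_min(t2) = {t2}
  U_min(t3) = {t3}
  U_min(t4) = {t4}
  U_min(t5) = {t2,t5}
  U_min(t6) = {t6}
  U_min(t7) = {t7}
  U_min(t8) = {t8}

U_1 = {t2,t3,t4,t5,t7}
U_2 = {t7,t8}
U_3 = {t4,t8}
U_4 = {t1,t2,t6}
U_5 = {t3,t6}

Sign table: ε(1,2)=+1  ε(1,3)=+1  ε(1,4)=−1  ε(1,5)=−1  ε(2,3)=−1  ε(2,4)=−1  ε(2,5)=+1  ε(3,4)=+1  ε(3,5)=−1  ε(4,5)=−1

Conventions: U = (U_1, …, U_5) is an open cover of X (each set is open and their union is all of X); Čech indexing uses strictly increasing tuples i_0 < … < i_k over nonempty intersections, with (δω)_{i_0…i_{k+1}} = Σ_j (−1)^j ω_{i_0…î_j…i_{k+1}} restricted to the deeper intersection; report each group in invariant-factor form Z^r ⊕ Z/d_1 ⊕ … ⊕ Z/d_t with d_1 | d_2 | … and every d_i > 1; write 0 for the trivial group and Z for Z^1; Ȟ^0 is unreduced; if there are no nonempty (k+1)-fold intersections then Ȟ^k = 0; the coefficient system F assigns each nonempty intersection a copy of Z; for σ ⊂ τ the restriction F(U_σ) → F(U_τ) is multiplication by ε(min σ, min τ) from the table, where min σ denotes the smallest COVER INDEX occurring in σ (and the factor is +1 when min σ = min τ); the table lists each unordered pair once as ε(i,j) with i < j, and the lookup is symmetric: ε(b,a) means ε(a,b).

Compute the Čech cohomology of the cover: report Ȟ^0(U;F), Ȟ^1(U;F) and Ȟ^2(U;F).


Ȟ^0 = 0,  Ȟ^1 = Z ⊕ Z/2,  Ȟ^2 = 0

nonempty intersections:
  U12={t7} U13={t4} U14={t2} U15={t3} U23={t8} U45={t6}
C dims 5,6; δ0: rk 5, SNF 1^4·2
Ȟ^0: (5−5)−0=0 ⇒ 0
Ȟ^1: (6−0)−5=1 plus torsion [2] ⇒ Z ⊕ Z/2
Ȟ^2: (0−0)−0=0 ⇒ 0


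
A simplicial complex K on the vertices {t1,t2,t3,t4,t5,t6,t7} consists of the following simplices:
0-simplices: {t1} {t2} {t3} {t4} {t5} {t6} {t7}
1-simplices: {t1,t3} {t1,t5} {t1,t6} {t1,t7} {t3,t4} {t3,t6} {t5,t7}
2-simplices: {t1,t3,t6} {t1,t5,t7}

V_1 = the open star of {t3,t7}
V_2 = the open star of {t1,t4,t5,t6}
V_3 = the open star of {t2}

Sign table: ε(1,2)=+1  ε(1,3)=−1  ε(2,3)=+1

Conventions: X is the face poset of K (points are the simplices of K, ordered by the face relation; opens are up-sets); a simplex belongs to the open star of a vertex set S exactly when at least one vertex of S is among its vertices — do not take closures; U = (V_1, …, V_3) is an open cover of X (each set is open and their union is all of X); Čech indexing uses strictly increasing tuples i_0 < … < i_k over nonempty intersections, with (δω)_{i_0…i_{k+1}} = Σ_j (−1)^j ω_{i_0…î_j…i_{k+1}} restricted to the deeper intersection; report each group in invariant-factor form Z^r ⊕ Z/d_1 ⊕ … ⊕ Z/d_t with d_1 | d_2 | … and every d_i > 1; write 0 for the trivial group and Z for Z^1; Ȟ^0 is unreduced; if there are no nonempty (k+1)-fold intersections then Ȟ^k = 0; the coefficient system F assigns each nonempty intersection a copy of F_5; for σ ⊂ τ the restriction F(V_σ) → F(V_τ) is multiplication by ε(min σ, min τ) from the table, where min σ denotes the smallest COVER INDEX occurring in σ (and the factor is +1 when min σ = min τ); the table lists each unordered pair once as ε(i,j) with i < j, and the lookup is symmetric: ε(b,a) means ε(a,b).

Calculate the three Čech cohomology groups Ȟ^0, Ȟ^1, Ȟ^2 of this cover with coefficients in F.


Ȟ^0 = Z/5 ⊕ Z/5,  Ȟ^1 = 0,  Ȟ^2 = 0

nonempty overlaps:
  V1={{t3},{t7},{t1,t3},{t1,t7},{t3,t4},{t3,t6},{t5,t7},{t1,t3,t6},{t1,t5,t7}} V2={{t1},{t4},{t5},{t6},{t1,t3},{t1,t5},{t1,t6},{t1,t7},{t3,t4},{t3,t6},{t5,t7},{t1,t3,t6},{t1,t5,t7}} V3={{t2}}
  V12={{t1,t3},{t1,t7},{t3,t4},{t3,t6},{t5,t7},{t1,t3,t6},{t1,t5,t7}}
C dims 3,1; δ0: rk_F5 1
degree 0: 3−1−0 = 2 → Ȟ^0 ≅ Z/5 ⊕ Z/5
degree 1: 1−0−1 = 0 → Ȟ^1 ≅ 0
degree 2: 0−0−0 = 0 → Ȟ^2 ≅ 0


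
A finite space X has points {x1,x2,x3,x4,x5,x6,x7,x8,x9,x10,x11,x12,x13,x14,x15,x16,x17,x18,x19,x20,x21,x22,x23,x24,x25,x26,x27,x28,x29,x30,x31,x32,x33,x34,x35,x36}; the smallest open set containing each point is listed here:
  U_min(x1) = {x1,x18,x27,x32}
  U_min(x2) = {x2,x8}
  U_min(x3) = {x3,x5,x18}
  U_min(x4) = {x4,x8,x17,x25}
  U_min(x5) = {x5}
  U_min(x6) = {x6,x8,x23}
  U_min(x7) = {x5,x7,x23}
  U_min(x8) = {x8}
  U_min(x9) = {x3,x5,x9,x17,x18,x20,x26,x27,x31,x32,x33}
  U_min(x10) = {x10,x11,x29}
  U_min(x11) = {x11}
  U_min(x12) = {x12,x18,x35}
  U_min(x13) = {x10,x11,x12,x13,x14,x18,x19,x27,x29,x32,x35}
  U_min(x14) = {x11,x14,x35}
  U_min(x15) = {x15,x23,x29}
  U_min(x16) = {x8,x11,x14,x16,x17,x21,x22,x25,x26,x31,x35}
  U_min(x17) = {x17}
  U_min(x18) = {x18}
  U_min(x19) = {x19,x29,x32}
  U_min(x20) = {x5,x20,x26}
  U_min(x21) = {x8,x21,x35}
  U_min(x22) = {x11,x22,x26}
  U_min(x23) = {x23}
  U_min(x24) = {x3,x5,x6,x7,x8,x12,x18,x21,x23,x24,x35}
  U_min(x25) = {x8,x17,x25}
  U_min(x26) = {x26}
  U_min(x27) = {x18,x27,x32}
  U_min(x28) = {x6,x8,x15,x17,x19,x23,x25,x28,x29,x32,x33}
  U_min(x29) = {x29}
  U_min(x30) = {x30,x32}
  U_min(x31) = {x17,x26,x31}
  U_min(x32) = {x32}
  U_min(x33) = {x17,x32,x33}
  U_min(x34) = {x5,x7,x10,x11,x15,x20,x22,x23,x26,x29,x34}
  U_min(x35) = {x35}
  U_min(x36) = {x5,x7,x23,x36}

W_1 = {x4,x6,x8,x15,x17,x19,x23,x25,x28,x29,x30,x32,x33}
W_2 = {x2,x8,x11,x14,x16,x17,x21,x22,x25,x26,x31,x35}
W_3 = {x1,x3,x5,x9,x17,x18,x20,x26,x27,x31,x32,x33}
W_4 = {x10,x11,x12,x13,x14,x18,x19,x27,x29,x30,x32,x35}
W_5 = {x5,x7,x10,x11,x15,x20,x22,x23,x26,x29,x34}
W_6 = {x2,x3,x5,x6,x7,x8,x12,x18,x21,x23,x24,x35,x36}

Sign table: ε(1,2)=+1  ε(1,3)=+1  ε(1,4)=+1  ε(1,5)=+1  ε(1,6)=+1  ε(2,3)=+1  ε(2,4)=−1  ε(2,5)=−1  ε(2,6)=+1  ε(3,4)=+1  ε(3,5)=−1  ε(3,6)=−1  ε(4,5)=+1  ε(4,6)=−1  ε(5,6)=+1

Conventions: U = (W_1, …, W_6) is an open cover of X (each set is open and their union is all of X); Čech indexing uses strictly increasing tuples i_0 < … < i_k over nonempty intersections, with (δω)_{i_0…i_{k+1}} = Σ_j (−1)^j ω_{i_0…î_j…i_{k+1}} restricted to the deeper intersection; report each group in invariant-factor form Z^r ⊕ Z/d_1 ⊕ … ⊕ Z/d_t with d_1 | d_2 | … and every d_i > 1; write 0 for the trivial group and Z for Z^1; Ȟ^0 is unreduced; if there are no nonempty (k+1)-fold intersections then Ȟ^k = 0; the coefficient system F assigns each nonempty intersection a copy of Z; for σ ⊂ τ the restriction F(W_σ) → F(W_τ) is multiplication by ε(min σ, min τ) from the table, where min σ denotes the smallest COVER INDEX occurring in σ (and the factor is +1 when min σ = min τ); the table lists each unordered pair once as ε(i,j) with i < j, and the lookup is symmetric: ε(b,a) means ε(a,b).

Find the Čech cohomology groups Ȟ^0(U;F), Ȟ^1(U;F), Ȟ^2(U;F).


nerve simplices:
  W12={x8,x17,x25} W13={x17,x32,x33} W14={x19,x29,x30,x32} W15={x15,x23,x29} W16={x6,x8,x23} W23={x17,x26,x31} W24={x11,x14,x35} W25={x11,x22,x26} W26={x2,x8,x21,x35} W34={x18,x27,x32} W35={x5,x20,x26} W36={x3,x5,x18} W45={x10,x11,x29} W46={x12,x18,x35} W56={x5,x7,x23}
  W123={x17} W126={x8} W134={x32} W145={x29} W156={x23} W235={x26} W245={x11} W246={x35} W346={x18} W356={x5}
C dims 6,15,10; δ0: rk 6, SNF 1^5·2; δ1: rk 9, SNF 1^9
degree 0: 6−6−0 = 0 → Ȟ^0 ≅ 0
degree 1: 15−9−6 = 0 plus torsion [2] → Ȟ^1 ≅ Z/2
degree 2: 10−0−9 = 1 → Ȟ^2 ≅ Z

Ȟ^0 = 0, Ȟ^1 = Z/2 and Ȟ^2 = Z


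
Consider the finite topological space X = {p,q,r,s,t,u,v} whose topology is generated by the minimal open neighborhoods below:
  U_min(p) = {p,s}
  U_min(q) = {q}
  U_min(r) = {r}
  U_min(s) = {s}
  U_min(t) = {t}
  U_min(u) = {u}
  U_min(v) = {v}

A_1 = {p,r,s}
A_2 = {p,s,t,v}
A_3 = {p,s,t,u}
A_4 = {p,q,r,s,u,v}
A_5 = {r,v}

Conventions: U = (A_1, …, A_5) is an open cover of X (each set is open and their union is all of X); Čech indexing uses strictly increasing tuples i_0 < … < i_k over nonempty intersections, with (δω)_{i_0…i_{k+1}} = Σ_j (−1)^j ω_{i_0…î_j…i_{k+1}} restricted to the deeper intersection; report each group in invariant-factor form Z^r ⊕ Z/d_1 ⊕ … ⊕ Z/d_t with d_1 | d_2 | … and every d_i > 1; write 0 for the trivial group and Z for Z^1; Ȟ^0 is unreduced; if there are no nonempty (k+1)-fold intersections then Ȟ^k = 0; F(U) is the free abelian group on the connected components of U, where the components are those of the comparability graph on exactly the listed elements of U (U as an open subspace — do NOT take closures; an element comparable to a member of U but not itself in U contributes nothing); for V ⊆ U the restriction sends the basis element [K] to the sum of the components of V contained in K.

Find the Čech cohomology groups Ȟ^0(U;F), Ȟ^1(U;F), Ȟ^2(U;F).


nonempty intersections:
  A12={p,s} A13={p,s} A14={p,r,s} A15={r} A23={p,s,t} A24={p,s,v} A25={v} A34={p,s,u} A45={r,v}
  A123={p,s} A124={p,s} A134={p,s} A145={r} A234={p,s} A245={v}
  A1234={p,s}
components per intersection:
  A1: {p,s} {r}
  A2: {p,s} {t} {v}
  A3: {p,s} {t} {u}
  A4: {p,s} {q} {r} {u} {v}
  A5: {r} {v}
  A12: {p,s}
  A13: {p,s}
  A14: {p,s} {r}
  A15: {r}
  A23: {p,s} {t}
  A24: {p,s} {v}
  A25: {v}
  A34: {p,s} {u}
  A45: {r} {v}
  A123: {p,s}
  A124: {p,s}
  A134: {p,s}
  A145: {r}
  A234: {p,s}
  A245: {v}
  A1234: {p,s}
C dims 15,14,6,1; δ0: rk 9, SNF 1^9; δ1: rk 5, SNF 1^5; δ2: rk 1, SNF 1^1
Ȟ^0: (15−9)−0=6 ⇒ Z^6
Ȟ^1: (14−5)−9=0 ⇒ 0
Ȟ^2: (6−1)−5=0 ⇒ 0

Ȟ^0 = Z^6, Ȟ^1 = 0, Ȟ^2 = 0


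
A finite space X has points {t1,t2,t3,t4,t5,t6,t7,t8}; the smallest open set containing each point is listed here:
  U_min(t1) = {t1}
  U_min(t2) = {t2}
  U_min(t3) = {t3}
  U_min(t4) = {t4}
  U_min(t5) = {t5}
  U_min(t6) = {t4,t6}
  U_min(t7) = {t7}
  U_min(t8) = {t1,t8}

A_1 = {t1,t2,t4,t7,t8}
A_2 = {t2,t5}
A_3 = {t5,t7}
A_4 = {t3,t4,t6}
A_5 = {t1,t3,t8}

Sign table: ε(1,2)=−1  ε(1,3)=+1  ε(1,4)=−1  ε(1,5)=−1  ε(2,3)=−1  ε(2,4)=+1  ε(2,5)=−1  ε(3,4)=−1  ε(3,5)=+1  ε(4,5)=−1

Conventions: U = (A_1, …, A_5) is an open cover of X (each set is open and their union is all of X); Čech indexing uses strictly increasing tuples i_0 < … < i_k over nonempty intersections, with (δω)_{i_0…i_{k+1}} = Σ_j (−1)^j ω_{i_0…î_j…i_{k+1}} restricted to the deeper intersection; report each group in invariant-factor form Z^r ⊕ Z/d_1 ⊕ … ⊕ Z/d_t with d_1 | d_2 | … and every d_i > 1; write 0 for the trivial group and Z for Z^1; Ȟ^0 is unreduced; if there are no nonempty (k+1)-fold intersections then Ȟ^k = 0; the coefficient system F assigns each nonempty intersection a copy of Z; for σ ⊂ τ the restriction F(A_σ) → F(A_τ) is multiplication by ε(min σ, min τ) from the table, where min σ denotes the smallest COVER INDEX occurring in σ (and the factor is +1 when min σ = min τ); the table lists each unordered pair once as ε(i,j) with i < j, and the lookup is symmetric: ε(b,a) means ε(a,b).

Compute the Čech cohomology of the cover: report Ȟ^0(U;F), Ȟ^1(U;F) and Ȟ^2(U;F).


Ȟ^0 ≅ 0; Ȟ^1 ≅ Z ⊕ Z/2; Ȟ^2 ≅ 0

nerve of the cover:
  A12={t2} A13={t7} A14={t4} A15={t1,t8} A23={t5} A45={t3}
C dims 5,6; δ0: rk 5, SNF 1^4·2
Ȟ^0 = (5 − 5) − 0 = 0, so Ȟ^0 ≅ 0
Ȟ^1 = (6 − 0) − 5 = 1 plus torsion [2], so Ȟ^1 ≅ Z ⊕ Z/2
Ȟ^2 = (0 − 0) − 0 = 0, so Ȟ^2 ≅ 0


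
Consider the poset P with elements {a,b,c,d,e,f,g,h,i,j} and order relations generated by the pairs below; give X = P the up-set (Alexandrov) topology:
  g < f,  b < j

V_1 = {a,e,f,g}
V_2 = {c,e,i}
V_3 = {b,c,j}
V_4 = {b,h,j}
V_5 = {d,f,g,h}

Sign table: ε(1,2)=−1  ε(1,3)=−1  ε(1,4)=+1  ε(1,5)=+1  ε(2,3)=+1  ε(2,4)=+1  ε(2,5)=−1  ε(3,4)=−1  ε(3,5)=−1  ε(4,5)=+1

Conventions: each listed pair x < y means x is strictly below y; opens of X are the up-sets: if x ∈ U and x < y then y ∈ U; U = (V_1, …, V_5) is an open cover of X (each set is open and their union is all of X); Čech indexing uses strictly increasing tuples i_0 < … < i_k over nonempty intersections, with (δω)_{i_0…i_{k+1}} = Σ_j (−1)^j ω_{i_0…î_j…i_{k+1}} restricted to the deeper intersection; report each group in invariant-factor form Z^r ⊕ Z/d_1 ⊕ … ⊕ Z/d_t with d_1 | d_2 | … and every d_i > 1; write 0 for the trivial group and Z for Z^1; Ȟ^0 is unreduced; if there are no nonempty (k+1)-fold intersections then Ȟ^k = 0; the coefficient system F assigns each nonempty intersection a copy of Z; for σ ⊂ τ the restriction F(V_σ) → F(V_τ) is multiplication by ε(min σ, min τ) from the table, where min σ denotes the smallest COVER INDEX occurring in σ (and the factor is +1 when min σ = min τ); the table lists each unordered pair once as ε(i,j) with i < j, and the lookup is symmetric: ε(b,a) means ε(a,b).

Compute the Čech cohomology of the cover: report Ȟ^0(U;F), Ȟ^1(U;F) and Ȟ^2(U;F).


Ȟ^0 = Z; Ȟ^1 = Z; Ȟ^2 = 0

nonempty intersections:
  V12={e} V15={f,g} V23={c} V34={b,j} V45={h}
C dims 5,5; δ0: rk 4, SNF 1^4
Ȟ^0: (5−4)−0=1 ⇒ Z
Ȟ^1: (5−0)−4=1 ⇒ Z
Ȟ^2: (0−0)−0=0 ⇒ 0


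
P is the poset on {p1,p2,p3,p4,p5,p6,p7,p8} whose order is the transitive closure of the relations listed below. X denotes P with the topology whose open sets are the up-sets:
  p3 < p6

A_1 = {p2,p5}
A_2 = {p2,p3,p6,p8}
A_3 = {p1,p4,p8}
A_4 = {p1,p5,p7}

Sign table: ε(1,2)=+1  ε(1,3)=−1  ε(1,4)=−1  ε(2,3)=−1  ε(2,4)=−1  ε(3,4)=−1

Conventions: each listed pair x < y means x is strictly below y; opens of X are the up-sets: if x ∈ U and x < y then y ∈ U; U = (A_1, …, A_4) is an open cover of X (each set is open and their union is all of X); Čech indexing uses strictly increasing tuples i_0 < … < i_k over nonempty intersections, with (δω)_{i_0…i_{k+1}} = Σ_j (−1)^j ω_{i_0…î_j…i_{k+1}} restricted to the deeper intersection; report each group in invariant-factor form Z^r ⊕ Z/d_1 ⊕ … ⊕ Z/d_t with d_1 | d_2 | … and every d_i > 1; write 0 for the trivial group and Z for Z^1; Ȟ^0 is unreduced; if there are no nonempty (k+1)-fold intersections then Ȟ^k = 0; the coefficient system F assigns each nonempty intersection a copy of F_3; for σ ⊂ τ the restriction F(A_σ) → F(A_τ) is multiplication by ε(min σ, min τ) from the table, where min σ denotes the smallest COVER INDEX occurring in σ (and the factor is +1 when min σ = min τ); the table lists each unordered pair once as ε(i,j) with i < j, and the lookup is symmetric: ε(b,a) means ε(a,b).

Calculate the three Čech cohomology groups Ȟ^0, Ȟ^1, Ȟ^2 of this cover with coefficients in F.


nerve simplices:
  A12={p2} A14={p5} A23={p8} A34={p1}
C dims 4,4; δ0: rk_F3 4
degree 0: 4−4−0 = 0 → Ȟ^0 ≅ 0
degree 1: 4−0−4 = 0 → Ȟ^1 ≅ 0
degree 2: 0−0−0 = 0 → Ȟ^2 ≅ 0

Ȟ^0 ≅ 0,  Ȟ^1 ≅ 0,  Ȟ^2 ≅ 0


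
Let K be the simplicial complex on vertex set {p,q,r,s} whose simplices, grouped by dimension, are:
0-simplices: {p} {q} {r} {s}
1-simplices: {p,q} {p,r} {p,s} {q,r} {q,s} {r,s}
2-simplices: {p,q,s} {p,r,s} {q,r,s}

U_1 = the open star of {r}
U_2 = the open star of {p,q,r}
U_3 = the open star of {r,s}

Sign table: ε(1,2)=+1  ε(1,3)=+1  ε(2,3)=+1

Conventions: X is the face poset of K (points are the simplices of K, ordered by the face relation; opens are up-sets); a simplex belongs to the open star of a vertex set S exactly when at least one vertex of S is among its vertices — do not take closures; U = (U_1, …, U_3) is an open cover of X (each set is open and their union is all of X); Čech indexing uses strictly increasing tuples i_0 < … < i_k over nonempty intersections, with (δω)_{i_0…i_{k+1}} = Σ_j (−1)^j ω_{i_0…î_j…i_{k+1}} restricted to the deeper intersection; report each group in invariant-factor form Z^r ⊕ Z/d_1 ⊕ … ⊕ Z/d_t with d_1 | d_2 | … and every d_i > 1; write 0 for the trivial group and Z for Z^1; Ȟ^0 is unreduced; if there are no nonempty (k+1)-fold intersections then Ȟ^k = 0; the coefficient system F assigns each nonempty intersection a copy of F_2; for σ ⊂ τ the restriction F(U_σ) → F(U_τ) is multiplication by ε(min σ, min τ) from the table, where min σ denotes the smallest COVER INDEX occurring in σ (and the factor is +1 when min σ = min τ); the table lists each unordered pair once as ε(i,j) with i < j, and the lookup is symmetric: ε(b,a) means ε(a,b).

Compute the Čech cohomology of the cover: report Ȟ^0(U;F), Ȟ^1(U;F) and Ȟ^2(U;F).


nonempty intersections:
  U1={{r},{p,r},{q,r},{r,s},{p,r,s},{q,r,s}} U2={{p},{q},{r},{p,q},{p,r},{p,s},{q,r},{q,s},{r,s},{p,q,s},{p,r,s},{q,r,s}} U3={{r},{s},{p,r},{p,s},{q,r},{q,s},{r,s},{p,q,s},{p,r,s},{q,r,s}}
  U12={{r},{p,r},{q,r},{r,s},{p,r,s},{q,r,s}} U13={{r},{p,r},{q,r},{r,s},{p,r,s},{q,r,s}} U23={{r},{p,r},{p,s},{q,r},{q,s},{r,s},{p,q,s},{p,r,s},{q,r,s}}
  U123={{r},{p,r},{q,r},{r,s},{p,r,s},{q,r,s}}
C dims 3,3,1; δ0: rk_F2 2; δ1: rk_F2 1
Ȟ^0: (3−2)−0=1 ⇒ Z/2
Ȟ^1: (3−1)−2=0 ⇒ 0
Ȟ^2: (1−0)−1=0 ⇒ 0

Ȟ^0(U;F) ≅ Z/2,  Ȟ^1(U;F) ≅ 0,  Ȟ^2(U;F) ≅ 0


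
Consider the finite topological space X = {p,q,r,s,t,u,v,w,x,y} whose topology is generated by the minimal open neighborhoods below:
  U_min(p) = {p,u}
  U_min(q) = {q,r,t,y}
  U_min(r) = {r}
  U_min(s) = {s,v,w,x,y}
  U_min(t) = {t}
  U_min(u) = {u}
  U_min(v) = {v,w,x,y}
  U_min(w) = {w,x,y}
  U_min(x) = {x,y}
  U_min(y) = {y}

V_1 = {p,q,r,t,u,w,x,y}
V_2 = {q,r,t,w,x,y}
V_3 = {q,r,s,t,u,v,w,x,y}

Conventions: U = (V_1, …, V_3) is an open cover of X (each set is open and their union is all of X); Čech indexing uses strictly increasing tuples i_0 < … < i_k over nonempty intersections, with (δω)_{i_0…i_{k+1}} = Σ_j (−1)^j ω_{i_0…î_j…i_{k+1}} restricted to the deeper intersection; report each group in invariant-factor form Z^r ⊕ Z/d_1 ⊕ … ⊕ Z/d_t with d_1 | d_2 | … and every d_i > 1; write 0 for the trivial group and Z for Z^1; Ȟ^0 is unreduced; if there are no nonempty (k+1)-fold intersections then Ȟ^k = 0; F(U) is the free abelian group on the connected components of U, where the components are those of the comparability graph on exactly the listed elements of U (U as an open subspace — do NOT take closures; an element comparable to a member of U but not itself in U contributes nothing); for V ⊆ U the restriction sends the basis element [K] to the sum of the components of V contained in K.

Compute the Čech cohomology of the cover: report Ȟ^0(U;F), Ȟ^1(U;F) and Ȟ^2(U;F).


Ȟ^0 ≅ Z^2; Ȟ^1 ≅ 0; Ȟ^2 ≅ 0

nonempty intersections:
  V12={q,r,t,w,x,y} V13={q,r,t,u,w,x,y} V23={q,r,t,w,x,y}
  V123={q,r,t,w,x,y}
components per intersection:
  V1: {p,u} {q,r,t,w,x,y}
  V2: {q,r,t,w,x,y}
  V3: {q,r,s,t,v,w,x,y} {u}
  V12: {q,r,t,w,x,y}
  V13: {q,r,t,w,x,y} {u}
  V23: {q,r,t,w,x,y}
  V123: {q,r,t,w,x,y}
C dims 5,4,1; δ0: rk 3, SNF 1^3; δ1: rk 1, SNF 1^1
Ȟ^0: (5−3)−0=2 ⇒ Z^2
Ȟ^1: (4−1)−3=0 ⇒ 0
Ȟ^2: (1−0)−1=0 ⇒ 0


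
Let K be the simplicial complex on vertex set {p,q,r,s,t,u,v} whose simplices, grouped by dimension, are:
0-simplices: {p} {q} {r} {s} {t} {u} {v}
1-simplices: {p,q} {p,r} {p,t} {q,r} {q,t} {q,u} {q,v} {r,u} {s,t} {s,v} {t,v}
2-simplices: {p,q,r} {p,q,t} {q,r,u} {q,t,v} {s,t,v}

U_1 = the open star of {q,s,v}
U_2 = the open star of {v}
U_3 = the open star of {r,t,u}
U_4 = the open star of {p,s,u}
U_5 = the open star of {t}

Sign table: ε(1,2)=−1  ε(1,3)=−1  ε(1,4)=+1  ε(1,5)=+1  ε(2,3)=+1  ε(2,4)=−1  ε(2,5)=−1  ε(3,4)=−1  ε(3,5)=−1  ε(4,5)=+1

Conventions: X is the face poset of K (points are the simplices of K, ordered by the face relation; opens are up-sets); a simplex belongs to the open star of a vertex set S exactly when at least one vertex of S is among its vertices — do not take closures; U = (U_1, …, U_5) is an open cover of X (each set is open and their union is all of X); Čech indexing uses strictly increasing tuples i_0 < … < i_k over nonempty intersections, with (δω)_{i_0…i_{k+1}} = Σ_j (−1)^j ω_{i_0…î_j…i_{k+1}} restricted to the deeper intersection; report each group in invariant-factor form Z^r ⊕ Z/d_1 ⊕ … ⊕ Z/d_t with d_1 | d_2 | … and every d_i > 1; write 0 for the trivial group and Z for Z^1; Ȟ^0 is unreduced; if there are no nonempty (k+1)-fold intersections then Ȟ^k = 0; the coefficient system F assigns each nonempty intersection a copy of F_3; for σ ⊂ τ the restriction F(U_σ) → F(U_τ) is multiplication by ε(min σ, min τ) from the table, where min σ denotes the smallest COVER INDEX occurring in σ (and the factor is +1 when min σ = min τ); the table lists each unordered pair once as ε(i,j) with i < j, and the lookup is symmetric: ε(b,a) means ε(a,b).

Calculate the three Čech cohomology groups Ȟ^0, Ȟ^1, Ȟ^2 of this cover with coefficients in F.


nonempty overlaps:
  U1={{q},{s},{v},{p,q},{q,r},{q,t},{q,u},{q,v},{s,t},{s,v},{t,v},{p,q,r},{p,q,t},{q,r,u},{q,t,v},{s,t,v}} U2={{v},{q,v},{s,v},{t,v},{q,t,v},{s,t,v}} U3={{r},{t},{u},{p,r},{p,t},{q,r},{q,t},{q,u},{r,u},{s,t},{t,v},{p,q,r},{p,q,t},{q,r,u},{q,t,v},{s,t,v}} U4={{p},{s},{u},{p,q},{p,r},{p,t},{q,u},{r,u},{s,t},{s,v},{p,q,r},{p,q,t},{q,r,u},{s,t,v}} U5={{t},{p,t},{q,t},{s,t},{t,v},{p,q,t},{q,t,v},{s,t,v}}
  U12={{v},{q,v},{s,v},{t,v},{q,t,v},{s,t,v}} U13={{q,r},{q,t},{q,u},{s,t},{t,v},{p,q,r},{p,q,t},{q,r,u},{q,t,v},{s,t,v}} U14={{s},{p,q},{q,u},{s,t},{s,v},{p,q,r},{p,q,t},{q,r,u},{s,t,v}} U15={{q,t},{s,t},{t,v},{p,q,t},{q,t,v},{s,t,v}} U23={{t,v},{q,t,v},{s,t,v}} U24={{s,v},{s,t,v}} U25={{t,v},{q,t,v},{s,t,v}} U34={{u},{p,r},{p,t},{q,u},{r,u},{s,t},{p,q,r},{p,q,t},{q,r,u},{s,t,v}} U35={{t},{p,t},{q,t},{s,t},{t,v},{p,q,t},{q,t,v},{s,t,v}} U45={{p,t},{s,t},{p,q,t},{s,t,v}}
  U123={{t,v},{q,t,v},{s,t,v}} U124={{s,v},{s,t,v}} U125={{t,v},{q,t,v},{s,t,v}} U134={{q,u},{s,t},{p,q,r},{p,q,t},{q,r,u},{s,t,v}} U135={{q,t},{s,t},{t,v},{p,q,t},{q,t,v},{s,t,v}} U145={{s,t},{p,q,t},{s,t,v}} U234={{s,t,v}} U235={{t,v},{q,t,v},{s,t,v}} U245={{s,t,v}} U345={{p,t},{s,t},{p,q,t},{s,t,v}}
  U1234={{s,t,v}} U1235={{t,v},{q,t,v},{s,t,v}} U1245={{s,t,v}} U1345={{s,t},{p,q,t},{s,t,v}} U2345={{s,t,v}}
  U12345={{s,t,v}}
C dims 5,10,10,5; δ0: rk_F3 4; δ1: rk_F3 6; δ2: rk_F3 4
degree 0: 5−4−0 = 1 → Ȟ^0 ≅ Z/3
degree 1: 10−6−4 = 0 → Ȟ^1 ≅ 0
degree 2: 10−4−6 = 0 → Ȟ^2 ≅ 0

Ȟ^0(U;F) ≅ Z/3, Ȟ^1(U;F) ≅ 0, Ȟ^2(U;F) ≅ 0


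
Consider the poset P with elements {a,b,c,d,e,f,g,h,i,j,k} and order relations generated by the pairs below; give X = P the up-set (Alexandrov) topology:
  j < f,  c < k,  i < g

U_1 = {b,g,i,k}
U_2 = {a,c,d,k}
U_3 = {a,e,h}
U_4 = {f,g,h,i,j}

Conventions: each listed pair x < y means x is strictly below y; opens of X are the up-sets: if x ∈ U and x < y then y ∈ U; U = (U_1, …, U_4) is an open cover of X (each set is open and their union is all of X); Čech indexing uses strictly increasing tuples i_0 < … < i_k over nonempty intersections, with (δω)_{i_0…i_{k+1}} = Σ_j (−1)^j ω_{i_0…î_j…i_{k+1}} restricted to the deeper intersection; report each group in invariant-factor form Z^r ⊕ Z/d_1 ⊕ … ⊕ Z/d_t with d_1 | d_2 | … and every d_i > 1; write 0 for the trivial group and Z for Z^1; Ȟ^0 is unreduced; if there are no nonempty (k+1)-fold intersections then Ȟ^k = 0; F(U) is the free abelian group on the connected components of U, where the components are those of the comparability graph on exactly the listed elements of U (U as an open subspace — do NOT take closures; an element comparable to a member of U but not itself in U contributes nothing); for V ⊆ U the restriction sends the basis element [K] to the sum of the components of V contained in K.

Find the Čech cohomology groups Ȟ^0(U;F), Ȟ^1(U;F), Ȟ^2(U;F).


nonempty overlaps:
  U12={k} U14={g,i} U23={a} U34={h}
components per intersection:
  U1: {b} {g,i} {k}
  U2: {a} {c,k} {d}
  U3: {a} {e} {h}
  U4: {f,j} {g,i} {h}
  U12: {k}
  U14: {g,i}
  U23: {a}
  U34: {h}
C dims 12,4; δ0: rk 4, SNF 1^4
degree 0: 12−4−0 = 8 → Ȟ^0 ≅ Z^8
degree 1: 4−0−4 = 0 → Ȟ^1 ≅ 0
degree 2: 0−0−0 = 0 → Ȟ^2 ≅ 0

Ȟ^0 ≅ Z^8, Ȟ^1 ≅ 0 and Ȟ^2 ≅ 0


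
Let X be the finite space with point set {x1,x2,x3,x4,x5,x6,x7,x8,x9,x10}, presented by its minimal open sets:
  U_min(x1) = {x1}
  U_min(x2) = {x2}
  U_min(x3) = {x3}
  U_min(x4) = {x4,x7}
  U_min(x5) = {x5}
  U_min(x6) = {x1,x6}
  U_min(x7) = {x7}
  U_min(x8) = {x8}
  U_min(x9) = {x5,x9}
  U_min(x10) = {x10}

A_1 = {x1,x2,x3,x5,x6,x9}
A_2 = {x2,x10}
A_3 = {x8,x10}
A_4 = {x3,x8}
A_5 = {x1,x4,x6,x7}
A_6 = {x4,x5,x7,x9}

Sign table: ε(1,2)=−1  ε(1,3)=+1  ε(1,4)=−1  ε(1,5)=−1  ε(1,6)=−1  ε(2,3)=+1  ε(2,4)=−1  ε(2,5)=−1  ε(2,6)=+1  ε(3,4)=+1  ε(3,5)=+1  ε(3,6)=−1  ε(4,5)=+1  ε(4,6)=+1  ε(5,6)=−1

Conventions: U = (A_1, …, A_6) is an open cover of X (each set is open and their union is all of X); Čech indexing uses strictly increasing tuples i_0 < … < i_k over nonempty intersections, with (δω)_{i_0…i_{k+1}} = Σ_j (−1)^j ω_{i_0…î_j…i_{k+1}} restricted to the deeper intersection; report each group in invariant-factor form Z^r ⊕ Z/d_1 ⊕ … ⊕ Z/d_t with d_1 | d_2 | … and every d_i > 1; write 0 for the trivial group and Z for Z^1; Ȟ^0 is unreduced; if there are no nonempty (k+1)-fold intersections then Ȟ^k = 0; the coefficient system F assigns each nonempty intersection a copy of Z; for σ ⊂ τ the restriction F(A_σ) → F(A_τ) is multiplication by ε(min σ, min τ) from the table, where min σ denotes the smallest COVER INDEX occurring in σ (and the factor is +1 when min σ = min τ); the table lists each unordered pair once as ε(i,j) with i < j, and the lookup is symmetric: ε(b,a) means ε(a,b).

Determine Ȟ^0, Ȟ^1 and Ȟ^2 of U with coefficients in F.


intersection data:
  A12={x2} A14={x3} A15={x1,x6} A16={x5,x9} A23={x10} A34={x8} A56={x4,x7}
C dims 6,7; δ0: rk 6, SNF 1^5·2
Ȟ^0 = (6 − 6) − 0 = 0, so Ȟ^0 ≅ 0
Ȟ^1 = (7 − 0) − 6 = 1 plus torsion [2], so Ȟ^1 ≅ Z ⊕ Z/2
Ȟ^2 = (0 − 0) − 0 = 0, so Ȟ^2 ≅ 0

Ȟ^0 = 0, Ȟ^1 = Z ⊕ Z/2 and Ȟ^2 = 0


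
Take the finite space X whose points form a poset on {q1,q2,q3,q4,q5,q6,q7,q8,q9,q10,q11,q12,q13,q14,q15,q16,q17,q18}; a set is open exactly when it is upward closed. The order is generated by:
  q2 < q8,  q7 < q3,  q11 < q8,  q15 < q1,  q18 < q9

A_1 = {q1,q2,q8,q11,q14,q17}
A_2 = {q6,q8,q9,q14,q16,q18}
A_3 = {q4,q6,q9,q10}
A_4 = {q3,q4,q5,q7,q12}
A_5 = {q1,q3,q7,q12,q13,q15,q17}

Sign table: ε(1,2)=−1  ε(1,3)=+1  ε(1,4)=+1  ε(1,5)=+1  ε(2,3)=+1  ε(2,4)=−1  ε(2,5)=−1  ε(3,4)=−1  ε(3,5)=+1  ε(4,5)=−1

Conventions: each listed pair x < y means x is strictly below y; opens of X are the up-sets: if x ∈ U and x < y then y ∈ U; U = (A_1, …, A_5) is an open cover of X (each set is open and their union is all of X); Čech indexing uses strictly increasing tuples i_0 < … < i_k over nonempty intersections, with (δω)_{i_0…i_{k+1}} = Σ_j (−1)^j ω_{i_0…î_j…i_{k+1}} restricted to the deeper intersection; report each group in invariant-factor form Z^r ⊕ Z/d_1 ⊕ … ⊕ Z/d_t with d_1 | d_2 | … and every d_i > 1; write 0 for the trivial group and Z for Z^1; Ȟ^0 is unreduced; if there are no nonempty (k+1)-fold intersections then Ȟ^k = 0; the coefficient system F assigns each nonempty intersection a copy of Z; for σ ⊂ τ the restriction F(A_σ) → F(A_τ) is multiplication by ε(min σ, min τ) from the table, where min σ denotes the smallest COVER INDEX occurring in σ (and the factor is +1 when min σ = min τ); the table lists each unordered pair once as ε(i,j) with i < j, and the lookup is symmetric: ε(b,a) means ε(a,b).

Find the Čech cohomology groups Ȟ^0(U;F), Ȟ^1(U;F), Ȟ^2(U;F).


Ȟ^0 ≅ 0,  Ȟ^1 ≅ Z/2,  Ȟ^2 ≅ 0

nonempty intersections:
  A12={q8,q14} A15={q1,q17} A23={q6,q9} A34={q4} A45={q3,q7,q12}
C dims 5,5; δ0: rk 5, SNF 1^4·2
Ȟ^0: (5−5)−0=0 ⇒ 0
Ȟ^1: (5−0)−5=0 plus torsion [2] ⇒ Z/2
Ȟ^2: (0−0)−0=0 ⇒ 0


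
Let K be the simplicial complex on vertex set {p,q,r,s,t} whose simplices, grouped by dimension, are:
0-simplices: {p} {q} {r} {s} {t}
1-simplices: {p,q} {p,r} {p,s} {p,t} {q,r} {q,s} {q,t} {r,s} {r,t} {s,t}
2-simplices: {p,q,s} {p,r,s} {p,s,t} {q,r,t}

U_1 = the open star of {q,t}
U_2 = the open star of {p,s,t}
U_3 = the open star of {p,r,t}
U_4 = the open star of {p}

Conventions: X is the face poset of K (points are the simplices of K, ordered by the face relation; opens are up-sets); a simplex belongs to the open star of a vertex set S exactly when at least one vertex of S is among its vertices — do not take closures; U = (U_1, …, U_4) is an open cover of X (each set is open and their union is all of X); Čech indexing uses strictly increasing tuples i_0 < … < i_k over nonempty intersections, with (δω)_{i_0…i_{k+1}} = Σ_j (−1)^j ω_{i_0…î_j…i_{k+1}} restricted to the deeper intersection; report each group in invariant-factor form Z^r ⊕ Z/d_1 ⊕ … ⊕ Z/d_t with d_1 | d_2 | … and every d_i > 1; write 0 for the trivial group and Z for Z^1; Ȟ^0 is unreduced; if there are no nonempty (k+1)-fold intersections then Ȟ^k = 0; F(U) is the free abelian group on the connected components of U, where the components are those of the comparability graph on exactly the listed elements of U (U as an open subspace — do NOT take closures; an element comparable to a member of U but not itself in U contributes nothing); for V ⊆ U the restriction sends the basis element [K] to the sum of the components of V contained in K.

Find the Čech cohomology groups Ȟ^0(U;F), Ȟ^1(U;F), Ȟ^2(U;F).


Ȟ^0 = Z, Ȟ^1 = Z, Ȟ^2 = 0

nonempty intersections:
  U1={{q},{t},{p,q},{p,t},{q,r},{q,s},{q,t},{r,t},{s,t},{p,q,s},{p,s,t},{q,r,t}} U2={{p},{s},{t},{p,q},{p,r},{p,s},{p,t},{q,s},{q,t},{r,s},{r,t},{s,t},{p,q,s},{p,r,s},{p,s,t},{q,r,t}} U3={{p},{r},{t},{p,q},{p,r},{p,s},{p,t},{q,r},{q,t},{r,s},{r,t},{s,t},{p,q,s},{p,r,s},{p,s,t},{q,r,t}} U4={{p},{p,q},{p,r},{p,s},{p,t},{p,q,s},{p,r,s},{p,s,t}}
  U12={{t},{p,q},{p,t},{q,s},{q,t},{r,t},{s,t},{p,q,s},{p,s,t},{q,r,t}} U13={{t},{p,q},{p,t},{q,r},{q,t},{r,t},{s,t},{p,q,s},{p,s,t},{q,r,t}} U14={{p,q},{p,t},{p,q,s},{p,s,t}} U23={{p},{t},{p,q},{p,r},{p,s},{p,t},{q,t},{r,s},{r,t},{s,t},{p,q,s},{p,r,s},{p,s,t},{q,r,t}} U24={{p},{p,q},{p,r},{p,s},{p,t},{p,q,s},{p,r,s},{p,s,t}} U34={{p},{p,q},{p,r},{p,s},{p,t},{p,q,s},{p,r,s},{p,s,t}}
  U123={{t},{p,q},{p,t},{q,t},{r,t},{s,t},{p,q,s},{p,s,t},{q,r,t}} U124={{p,q},{p,t},{p,q,s},{p,s,t}} U134={{p,q},{p,t},{p,q,s},{p,s,t}} U234={{p},{p,q},{p,r},{p,s},{p,t},{p,q,s},{p,r,s},{p,s,t}}
  U1234={{p,q},{p,t},{p,q,s},{p,s,t}}
components per intersection:
  U1: {{q},{t},{p,q},{p,t},{q,r},{q,s},{q,t},{r,t},{s,t},{p,q,s},{p,s,t},{q,r,t}}
  U2: {{p},{s},{t},{p,q},{p,r},{p,s},{p,t},{q,s},{q,t},{r,s},{r,t},{s,t},{p,q,s},{p,r,s},{p,s,t},{q,r,t}}
  U3: {{p},{r},{t},{p,q},{p,r},{p,s},{p,t},{q,r},{q,t},{r,s},{r,t},{s,t},{p,q,s},{p,r,s},{p,s,t},{q,r,t}}
  U4: {{p},{p,q},{p,r},{p,s},{p,t},{p,q,s},{p,r,s},{p,s,t}}
  U12: {{t},{p,t},{q,t},{r,t},{s,t},{p,s,t},{q,r,t}} {{p,q},{q,s},{p,q,s}}
  U13: {{t},{p,t},{q,r},{q,t},{r,t},{s,t},{p,s,t},{q,r,t}} {{p,q},{p,q,s}}
  U14: {{p,q},{p,q,s}} {{p,t},{p,s,t}}
  U23: {{p},{t},{p,q},{p,r},{p,s},{p,t},{q,t},{r,s},{r,t},{s,t},{p,q,s},{p,r,s},{p,s,t},{q,r,t}}
  U24: {{p},{p,q},{p,r},{p,s},{p,t},{p,q,s},{p,r,s},{p,s,t}}
  U34: {{p},{p,q},{p,r},{p,s},{p,t},{p,q,s},{p,r,s},{p,s,t}}
  U123: {{t},{p,t},{q,t},{r,t},{s,t},{p,s,t},{q,r,t}} {{p,q},{p,q,s}}
  U124: {{p,q},{p,q,s}} {{p,t},{p,s,t}}
  U134: {{p,q},{p,q,s}} {{p,t},{p,s,t}}
  U234: {{p},{p,q},{p,r},{p,s},{p,t},{p,q,s},{p,r,s},{p,s,t}}
  U1234: {{p,q},{p,q,s}} {{p,t},{p,s,t}}
C dims 4,9,7,2; δ0: rk 3, SNF 1^3; δ1: rk 5, SNF 1^5; δ2: rk 2, SNF 1^2
Ȟ^0: (4−3)−0=1 ⇒ Z
Ȟ^1: (9−5)−3=1 ⇒ Z
Ȟ^2: (7−2)−5=0 ⇒ 0


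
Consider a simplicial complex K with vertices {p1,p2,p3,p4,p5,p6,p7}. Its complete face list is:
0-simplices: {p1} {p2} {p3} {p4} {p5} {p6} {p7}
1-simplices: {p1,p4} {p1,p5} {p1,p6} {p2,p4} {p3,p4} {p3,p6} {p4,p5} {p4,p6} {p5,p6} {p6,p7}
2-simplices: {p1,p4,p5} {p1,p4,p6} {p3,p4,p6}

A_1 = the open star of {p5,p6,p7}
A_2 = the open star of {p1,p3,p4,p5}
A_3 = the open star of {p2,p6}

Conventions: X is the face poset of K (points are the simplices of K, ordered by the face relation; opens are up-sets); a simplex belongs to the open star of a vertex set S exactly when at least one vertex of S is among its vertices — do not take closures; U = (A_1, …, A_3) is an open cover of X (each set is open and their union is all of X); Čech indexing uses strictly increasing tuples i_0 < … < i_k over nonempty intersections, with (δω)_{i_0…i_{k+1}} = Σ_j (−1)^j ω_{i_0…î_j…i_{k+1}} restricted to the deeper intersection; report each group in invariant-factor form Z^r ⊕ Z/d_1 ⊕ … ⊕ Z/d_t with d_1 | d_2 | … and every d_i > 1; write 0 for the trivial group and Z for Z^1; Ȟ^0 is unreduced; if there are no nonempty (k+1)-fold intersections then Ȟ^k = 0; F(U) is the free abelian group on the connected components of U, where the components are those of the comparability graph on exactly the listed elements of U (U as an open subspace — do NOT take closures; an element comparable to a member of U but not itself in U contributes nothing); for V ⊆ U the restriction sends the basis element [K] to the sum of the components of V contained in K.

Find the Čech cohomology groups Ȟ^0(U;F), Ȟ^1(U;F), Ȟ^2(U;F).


nonempty overlaps:
  A1={{p5},{p6},{p7},{p1,p5},{p1,p6},{p3,p6},{p4,p5},{p4,p6},{p5,p6},{p6,p7},{p1,p4,p5},{p1,p4,p6},{p3,p4,p6}} A2={{p1},{p3},{p4},{p5},{p1,p4},{p1,p5},{p1,p6},{p2,p4},{p3,p4},{p3,p6},{p4,p5},{p4,p6},{p5,p6},{p1,p4,p5},{p1,p4,p6},{p3,p4,p6}} A3={{p2},{p6},{p1,p6},{p2,p4},{p3,p6},{p4,p6},{p5,p6},{p6,p7},{p1,p4,p6},{p3,p4,p6}}
  A12={{p5},{p1,p5},{p1,p6},{p3,p6},{p4,p5},{p4,p6},{p5,p6},{p1,p4,p5},{p1,p4,p6},{p3,p4,p6}} A13={{p6},{p1,p6},{p3,p6},{p4,p6},{p5,p6},{p6,p7},{p1,p4,p6},{p3,p4,p6}} A23={{p1,p6},{p2,p4},{p3,p6},{p4,p6},{p5,p6},{p1,p4,p6},{p3,p4,p6}}
  A123={{p1,p6},{p3,p6},{p4,p6},{p5,p6},{p1,p4,p6},{p3,p4,p6}}
components per intersection:
  A1: {{p5},{p6},{p7},{p1,p5},{p1,p6},{p3,p6},{p4,p5},{p4,p6},{p5,p6},{p6,p7},{p1,p4,p5},{p1,p4,p6},{p3,p4,p6}}
  A2: {{p1},{p3},{p4},{p5},{p1,p4},{p1,p5},{p1,p6},{p2,p4},{p3,p4},{p3,p6},{p4,p5},{p4,p6},{p5,p6},{p1,p4,p5},{p1,p4,p6},{p3,p4,p6}}
  A3: {{p2},{p2,p4}} {{p6},{p1,p6},{p3,p6},{p4,p6},{p5,p6},{p6,p7},{p1,p4,p6},{p3,p4,p6}}
  A12: {{p5},{p1,p5},{p4,p5},{p5,p6},{p1,p4,p5}} {{p1,p6},{p3,p6},{p4,p6},{p1,p4,p6},{p3,p4,p6}}
  A13: {{p6},{p1,p6},{p3,p6},{p4,p6},{p5,p6},{p6,p7},{p1,p4,p6},{p3,p4,p6}}
  A23: {{p1,p6},{p3,p6},{p4,p6},{p1,p4,p6},{p3,p4,p6}} {{p2,p4}} {{p5,p6}}
  A123: {{p1,p6},{p3,p6},{p4,p6},{p1,p4,p6},{p3,p4,p6}} {{p5,p6}}
C dims 4,6,2; δ0: rk 3, SNF 1^3; δ1: rk 2, SNF 1^2
degree 0: 4−3−0 = 1 → Ȟ^0 ≅ Z
degree 1: 6−2−3 = 1 → Ȟ^1 ≅ Z
degree 2: 2−0−2 = 0 → Ȟ^2 ≅ 0

Ȟ^0(U;F) ≅ Z, Ȟ^1(U;F) ≅ Z, Ȟ^2(U;F) ≅ 0
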